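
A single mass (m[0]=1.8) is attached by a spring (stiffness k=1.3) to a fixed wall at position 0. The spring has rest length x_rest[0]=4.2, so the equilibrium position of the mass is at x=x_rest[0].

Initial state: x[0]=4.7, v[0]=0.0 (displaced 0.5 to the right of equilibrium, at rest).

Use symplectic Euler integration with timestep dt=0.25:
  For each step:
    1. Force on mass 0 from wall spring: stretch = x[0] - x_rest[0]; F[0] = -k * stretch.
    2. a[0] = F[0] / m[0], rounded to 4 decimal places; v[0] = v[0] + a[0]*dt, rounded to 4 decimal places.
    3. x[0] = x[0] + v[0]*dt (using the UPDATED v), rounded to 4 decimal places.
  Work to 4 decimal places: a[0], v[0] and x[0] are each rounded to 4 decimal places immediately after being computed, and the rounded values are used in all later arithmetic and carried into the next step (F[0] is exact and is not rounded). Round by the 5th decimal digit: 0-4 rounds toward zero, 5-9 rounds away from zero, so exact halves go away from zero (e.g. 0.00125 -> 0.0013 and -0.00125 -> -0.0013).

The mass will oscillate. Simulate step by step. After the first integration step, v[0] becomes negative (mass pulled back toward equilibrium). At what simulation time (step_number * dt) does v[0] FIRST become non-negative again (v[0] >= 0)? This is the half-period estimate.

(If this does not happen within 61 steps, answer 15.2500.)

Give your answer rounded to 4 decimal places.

Step 0: x=[4.7000] v=[0.0000]
Step 1: x=[4.6774] v=[-0.0903]
Step 2: x=[4.6333] v=[-0.1765]
Step 3: x=[4.5696] v=[-0.2547]
Step 4: x=[4.4893] v=[-0.3214]
Step 5: x=[4.3959] v=[-0.3736]
Step 6: x=[4.2937] v=[-0.4090]
Step 7: x=[4.1872] v=[-0.4259]
Step 8: x=[4.0813] v=[-0.4236]
Step 9: x=[3.9808] v=[-0.4022]
Step 10: x=[3.8902] v=[-0.3626]
Step 11: x=[3.8135] v=[-0.3067]
Step 12: x=[3.7543] v=[-0.2369]
Step 13: x=[3.7152] v=[-0.1564]
Step 14: x=[3.6980] v=[-0.0689]
Step 15: x=[3.7035] v=[0.0218]
First v>=0 after going negative at step 15, time=3.7500

Answer: 3.7500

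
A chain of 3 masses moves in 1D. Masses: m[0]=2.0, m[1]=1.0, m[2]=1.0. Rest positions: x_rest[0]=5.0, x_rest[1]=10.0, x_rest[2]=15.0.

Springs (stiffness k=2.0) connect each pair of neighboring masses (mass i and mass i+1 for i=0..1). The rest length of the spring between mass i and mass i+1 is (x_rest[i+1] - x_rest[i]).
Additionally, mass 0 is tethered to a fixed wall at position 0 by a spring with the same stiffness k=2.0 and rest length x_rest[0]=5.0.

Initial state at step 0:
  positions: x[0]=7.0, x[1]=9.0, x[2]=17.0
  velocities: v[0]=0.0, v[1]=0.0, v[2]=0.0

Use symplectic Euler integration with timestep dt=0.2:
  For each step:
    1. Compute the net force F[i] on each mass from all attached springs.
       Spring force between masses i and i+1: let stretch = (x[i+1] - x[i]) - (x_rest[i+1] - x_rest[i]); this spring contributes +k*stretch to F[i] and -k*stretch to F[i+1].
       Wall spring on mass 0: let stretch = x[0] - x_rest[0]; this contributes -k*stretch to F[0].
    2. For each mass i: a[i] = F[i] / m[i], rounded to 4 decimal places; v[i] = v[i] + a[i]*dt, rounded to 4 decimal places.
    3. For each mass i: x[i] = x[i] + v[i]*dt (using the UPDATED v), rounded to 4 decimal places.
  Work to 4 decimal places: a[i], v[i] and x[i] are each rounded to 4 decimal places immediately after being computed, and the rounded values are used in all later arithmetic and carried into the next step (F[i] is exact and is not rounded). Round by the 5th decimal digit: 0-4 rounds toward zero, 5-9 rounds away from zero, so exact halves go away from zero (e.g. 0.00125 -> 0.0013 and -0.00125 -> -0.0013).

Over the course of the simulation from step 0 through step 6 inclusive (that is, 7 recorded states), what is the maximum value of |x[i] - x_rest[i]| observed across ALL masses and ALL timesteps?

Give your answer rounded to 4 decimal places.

Step 0: x=[7.0000 9.0000 17.0000] v=[0.0000 0.0000 0.0000]
Step 1: x=[6.8000 9.4800 16.7600] v=[-1.0000 2.4000 -1.2000]
Step 2: x=[6.4352 10.3280 16.3376] v=[-1.8240 4.2400 -2.1120]
Step 3: x=[5.9687 11.3453 15.8344] v=[-2.3325 5.0867 -2.5158]
Step 4: x=[5.4785 12.2916 15.3721] v=[-2.4509 4.7317 -2.3114]
Step 5: x=[5.0417 12.9393 15.0634] v=[-2.1840 3.2387 -1.5436]
Step 6: x=[4.7191 13.1252 14.9848] v=[-1.6128 0.9293 -0.3932]
Max displacement = 3.1252

Answer: 3.1252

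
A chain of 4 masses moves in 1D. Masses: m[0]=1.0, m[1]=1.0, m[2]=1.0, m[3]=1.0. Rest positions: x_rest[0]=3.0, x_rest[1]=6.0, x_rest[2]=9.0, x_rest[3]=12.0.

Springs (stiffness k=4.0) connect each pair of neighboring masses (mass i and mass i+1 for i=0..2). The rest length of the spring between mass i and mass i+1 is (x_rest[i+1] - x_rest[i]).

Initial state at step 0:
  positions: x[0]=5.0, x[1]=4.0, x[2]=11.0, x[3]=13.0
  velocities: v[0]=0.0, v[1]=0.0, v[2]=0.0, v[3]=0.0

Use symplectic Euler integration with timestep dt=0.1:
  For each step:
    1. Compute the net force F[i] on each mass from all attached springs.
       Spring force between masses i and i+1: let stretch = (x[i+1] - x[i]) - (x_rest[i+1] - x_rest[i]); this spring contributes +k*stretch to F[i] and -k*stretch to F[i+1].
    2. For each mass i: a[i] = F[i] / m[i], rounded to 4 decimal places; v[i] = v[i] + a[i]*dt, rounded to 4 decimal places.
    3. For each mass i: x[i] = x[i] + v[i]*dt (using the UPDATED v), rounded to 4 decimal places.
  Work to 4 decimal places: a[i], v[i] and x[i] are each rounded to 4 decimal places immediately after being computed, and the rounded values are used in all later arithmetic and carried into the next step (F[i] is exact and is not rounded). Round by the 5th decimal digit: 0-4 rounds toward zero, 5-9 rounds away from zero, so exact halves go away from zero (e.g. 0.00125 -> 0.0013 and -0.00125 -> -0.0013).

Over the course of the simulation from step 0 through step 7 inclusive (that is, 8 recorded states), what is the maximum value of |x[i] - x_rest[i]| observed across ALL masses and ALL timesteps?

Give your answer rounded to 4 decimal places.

Step 0: x=[5.0000 4.0000 11.0000 13.0000] v=[0.0000 0.0000 0.0000 0.0000]
Step 1: x=[4.8400 4.3200 10.8000 13.0400] v=[-1.6000 3.2000 -2.0000 0.4000]
Step 2: x=[4.5392 4.9200 10.4304 13.1104] v=[-3.0080 6.0000 -3.6960 0.7040]
Step 3: x=[4.1336 5.7252 9.9476 13.1936] v=[-4.0557 8.0518 -4.8282 0.8320]
Step 4: x=[3.6717 6.6356 9.4257 13.2670] v=[-4.6191 9.1041 -5.2188 0.7336]
Step 5: x=[3.2084 7.5391 8.9459 13.3067] v=[-4.6335 9.0346 -4.7983 0.3971]
Step 6: x=[2.7983 8.3256 8.5842 13.2920] v=[-4.1012 7.8650 -3.6167 -0.1472]
Step 7: x=[2.4893 8.9014 8.4005 13.2090] v=[-3.0903 5.7575 -1.8370 -0.8303]
Max displacement = 2.9014

Answer: 2.9014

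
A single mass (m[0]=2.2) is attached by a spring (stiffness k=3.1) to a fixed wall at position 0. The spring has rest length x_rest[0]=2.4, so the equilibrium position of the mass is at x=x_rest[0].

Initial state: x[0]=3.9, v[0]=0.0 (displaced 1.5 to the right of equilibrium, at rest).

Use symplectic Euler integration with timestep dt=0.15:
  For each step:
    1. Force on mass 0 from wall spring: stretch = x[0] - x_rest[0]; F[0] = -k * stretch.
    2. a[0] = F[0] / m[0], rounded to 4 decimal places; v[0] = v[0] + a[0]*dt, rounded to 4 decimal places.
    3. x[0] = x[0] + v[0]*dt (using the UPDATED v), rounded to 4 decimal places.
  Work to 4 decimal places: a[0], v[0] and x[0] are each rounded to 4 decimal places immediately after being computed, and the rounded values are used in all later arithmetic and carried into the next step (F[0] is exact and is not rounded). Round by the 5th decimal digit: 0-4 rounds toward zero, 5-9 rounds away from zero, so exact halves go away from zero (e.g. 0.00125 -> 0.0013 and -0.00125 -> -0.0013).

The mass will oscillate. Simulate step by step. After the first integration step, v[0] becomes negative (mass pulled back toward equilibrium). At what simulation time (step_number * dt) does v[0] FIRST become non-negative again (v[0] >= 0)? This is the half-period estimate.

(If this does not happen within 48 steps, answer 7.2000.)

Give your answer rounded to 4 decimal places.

Step 0: x=[3.9000] v=[0.0000]
Step 1: x=[3.8525] v=[-0.3170]
Step 2: x=[3.7589] v=[-0.6240]
Step 3: x=[3.6222] v=[-0.9112]
Step 4: x=[3.4468] v=[-1.1695]
Step 5: x=[3.2382] v=[-1.3908]
Step 6: x=[3.0030] v=[-1.5680]
Step 7: x=[2.7487] v=[-1.6955]
Step 8: x=[2.4833] v=[-1.7692]
Step 9: x=[2.2153] v=[-1.7868]
Step 10: x=[1.9531] v=[-1.7478]
Step 11: x=[1.7051] v=[-1.6533]
Step 12: x=[1.4791] v=[-1.5064]
Step 13: x=[1.2823] v=[-1.3118]
Step 14: x=[1.1210] v=[-1.0756]
Step 15: x=[1.0002] v=[-0.8053]
Step 16: x=[0.9238] v=[-0.5094]
Step 17: x=[0.8942] v=[-0.1974]
Step 18: x=[0.9123] v=[0.1209]
First v>=0 after going negative at step 18, time=2.7000

Answer: 2.7000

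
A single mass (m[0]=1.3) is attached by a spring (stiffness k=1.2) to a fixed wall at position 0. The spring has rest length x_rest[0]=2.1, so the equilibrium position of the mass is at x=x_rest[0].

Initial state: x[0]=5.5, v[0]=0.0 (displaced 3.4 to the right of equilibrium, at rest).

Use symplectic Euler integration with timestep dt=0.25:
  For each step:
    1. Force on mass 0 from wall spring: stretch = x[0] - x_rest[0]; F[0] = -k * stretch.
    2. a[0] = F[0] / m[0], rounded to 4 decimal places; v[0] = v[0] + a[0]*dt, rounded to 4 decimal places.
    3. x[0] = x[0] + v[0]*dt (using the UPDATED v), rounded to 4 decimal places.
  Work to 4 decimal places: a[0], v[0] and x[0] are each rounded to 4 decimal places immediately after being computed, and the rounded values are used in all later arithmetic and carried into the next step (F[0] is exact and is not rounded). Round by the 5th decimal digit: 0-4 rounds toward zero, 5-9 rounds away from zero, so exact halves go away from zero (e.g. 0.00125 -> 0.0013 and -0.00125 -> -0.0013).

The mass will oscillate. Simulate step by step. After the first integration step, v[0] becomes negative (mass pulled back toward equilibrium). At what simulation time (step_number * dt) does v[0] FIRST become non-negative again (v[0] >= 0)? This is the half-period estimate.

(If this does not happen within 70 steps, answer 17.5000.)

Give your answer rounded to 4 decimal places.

Step 0: x=[5.5000] v=[0.0000]
Step 1: x=[5.3039] v=[-0.7846]
Step 2: x=[4.9229] v=[-1.5240]
Step 3: x=[4.3790] v=[-2.1755]
Step 4: x=[3.7037] v=[-2.7014]
Step 5: x=[2.9358] v=[-3.0715]
Step 6: x=[2.1197] v=[-3.2644]
Step 7: x=[1.3025] v=[-3.2690]
Step 8: x=[0.5313] v=[-3.0850]
Step 9: x=[-0.1495] v=[-2.7230]
Step 10: x=[-0.7005] v=[-2.2039]
Step 11: x=[-1.0899] v=[-1.5576]
Step 12: x=[-1.2953] v=[-0.8215]
Step 13: x=[-1.3048] v=[-0.0380]
Step 14: x=[-1.1179] v=[0.7477]
First v>=0 after going negative at step 14, time=3.5000

Answer: 3.5000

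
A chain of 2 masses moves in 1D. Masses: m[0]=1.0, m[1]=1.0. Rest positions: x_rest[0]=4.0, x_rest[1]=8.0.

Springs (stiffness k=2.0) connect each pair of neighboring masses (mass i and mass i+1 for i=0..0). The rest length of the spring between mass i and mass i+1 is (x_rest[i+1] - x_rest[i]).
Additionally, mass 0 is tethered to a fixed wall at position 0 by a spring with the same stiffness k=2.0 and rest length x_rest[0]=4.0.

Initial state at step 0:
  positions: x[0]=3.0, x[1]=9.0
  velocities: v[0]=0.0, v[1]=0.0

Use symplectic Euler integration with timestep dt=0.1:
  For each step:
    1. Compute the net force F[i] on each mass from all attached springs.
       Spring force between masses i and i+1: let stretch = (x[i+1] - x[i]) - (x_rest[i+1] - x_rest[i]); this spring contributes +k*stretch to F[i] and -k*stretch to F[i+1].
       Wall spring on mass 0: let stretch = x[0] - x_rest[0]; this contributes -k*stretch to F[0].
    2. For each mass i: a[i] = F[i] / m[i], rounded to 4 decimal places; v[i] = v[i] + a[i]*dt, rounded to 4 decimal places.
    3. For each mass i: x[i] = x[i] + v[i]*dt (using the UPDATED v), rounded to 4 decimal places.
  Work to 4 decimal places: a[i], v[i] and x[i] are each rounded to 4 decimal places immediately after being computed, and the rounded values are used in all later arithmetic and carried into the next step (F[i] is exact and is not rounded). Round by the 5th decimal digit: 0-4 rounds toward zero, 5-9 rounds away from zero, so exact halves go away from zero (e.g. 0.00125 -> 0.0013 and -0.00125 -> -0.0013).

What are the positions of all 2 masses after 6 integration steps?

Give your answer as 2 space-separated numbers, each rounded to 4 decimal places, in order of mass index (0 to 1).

Answer: 4.0498 8.2916

Derivation:
Step 0: x=[3.0000 9.0000] v=[0.0000 0.0000]
Step 1: x=[3.0600 8.9600] v=[0.6000 -0.4000]
Step 2: x=[3.1768 8.8820] v=[1.1680 -0.7800]
Step 3: x=[3.3442 8.7699] v=[1.6737 -1.1210]
Step 4: x=[3.5532 8.6293] v=[2.0900 -1.4061]
Step 5: x=[3.7927 8.4672] v=[2.3946 -1.6213]
Step 6: x=[4.0498 8.2916] v=[2.5710 -1.7562]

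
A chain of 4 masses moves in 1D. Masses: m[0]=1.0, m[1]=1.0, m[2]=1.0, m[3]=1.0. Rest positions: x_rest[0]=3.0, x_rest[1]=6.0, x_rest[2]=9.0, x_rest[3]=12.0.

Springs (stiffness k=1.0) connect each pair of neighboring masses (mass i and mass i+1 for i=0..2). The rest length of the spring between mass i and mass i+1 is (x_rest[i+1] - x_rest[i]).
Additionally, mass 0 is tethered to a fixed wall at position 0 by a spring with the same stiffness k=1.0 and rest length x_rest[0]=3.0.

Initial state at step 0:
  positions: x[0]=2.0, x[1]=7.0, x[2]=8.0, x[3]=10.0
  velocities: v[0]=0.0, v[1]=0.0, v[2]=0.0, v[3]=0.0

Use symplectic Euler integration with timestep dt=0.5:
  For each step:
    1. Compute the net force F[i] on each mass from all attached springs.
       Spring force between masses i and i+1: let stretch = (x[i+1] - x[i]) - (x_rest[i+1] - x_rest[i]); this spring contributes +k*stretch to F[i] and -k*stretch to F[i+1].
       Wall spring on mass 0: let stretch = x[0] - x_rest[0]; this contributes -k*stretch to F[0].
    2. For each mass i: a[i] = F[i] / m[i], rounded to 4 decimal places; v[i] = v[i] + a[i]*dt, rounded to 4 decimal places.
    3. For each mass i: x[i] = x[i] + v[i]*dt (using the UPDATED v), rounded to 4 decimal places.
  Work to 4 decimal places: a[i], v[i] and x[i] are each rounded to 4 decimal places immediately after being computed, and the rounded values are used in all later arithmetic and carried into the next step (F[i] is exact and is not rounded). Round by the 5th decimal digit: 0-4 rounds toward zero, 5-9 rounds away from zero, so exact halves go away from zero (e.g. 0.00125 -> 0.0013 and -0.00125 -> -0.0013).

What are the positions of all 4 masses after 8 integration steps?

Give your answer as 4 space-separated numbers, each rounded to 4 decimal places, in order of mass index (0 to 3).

Step 0: x=[2.0000 7.0000 8.0000 10.0000] v=[0.0000 0.0000 0.0000 0.0000]
Step 1: x=[2.7500 6.0000 8.2500 10.2500] v=[1.5000 -2.0000 0.5000 0.5000]
Step 2: x=[3.6250 4.7500 8.4375 10.7500] v=[1.7500 -2.5000 0.3750 1.0000]
Step 3: x=[3.8750 4.1406 8.2813 11.4219] v=[0.5000 -1.2188 -0.3125 1.3438]
Step 4: x=[3.2227 4.5000 7.8750 12.0587] v=[-1.3047 0.7188 -0.8126 1.2735]
Step 5: x=[2.0840 5.3839 7.6709 12.3996] v=[-2.2774 1.7677 -0.4083 0.6817]
Step 6: x=[1.2493 6.0146 8.0772 12.3083] v=[-1.6695 1.2613 0.8126 -0.1827]
Step 7: x=[1.2936 5.9696 9.0257 11.9092] v=[0.0885 -0.0901 1.8969 -0.7983]
Step 8: x=[2.1835 5.5196 9.9310 11.5392] v=[1.7797 -0.9001 1.8106 -0.7401]

Answer: 2.1835 5.5196 9.9310 11.5392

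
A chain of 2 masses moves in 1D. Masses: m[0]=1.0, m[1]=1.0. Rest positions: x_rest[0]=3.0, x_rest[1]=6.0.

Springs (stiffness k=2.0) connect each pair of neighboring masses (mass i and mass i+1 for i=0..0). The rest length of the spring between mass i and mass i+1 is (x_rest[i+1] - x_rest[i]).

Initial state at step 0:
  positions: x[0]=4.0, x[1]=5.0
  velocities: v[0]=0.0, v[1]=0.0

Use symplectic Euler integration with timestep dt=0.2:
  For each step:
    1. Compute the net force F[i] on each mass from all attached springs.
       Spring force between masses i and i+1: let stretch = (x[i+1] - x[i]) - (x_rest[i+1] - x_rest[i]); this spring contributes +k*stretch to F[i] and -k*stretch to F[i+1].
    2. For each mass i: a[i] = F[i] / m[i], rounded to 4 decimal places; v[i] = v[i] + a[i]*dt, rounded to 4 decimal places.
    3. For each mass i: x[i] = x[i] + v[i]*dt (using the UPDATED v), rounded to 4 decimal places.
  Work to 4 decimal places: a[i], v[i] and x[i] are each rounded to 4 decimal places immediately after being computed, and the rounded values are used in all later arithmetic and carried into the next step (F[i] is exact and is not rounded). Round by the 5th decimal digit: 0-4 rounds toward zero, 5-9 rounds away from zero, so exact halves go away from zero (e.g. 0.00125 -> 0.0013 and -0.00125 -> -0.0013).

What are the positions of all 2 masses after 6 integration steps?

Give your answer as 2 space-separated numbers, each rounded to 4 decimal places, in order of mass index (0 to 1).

Step 0: x=[4.0000 5.0000] v=[0.0000 0.0000]
Step 1: x=[3.8400 5.1600] v=[-0.8000 0.8000]
Step 2: x=[3.5456 5.4544] v=[-1.4720 1.4720]
Step 3: x=[3.1639 5.8361] v=[-1.9085 1.9085]
Step 4: x=[2.7560 6.2440] v=[-2.0396 2.0396]
Step 5: x=[2.3871 6.6129] v=[-1.8444 1.8444]
Step 6: x=[2.1163 6.8837] v=[-1.3541 1.3541]

Answer: 2.1163 6.8837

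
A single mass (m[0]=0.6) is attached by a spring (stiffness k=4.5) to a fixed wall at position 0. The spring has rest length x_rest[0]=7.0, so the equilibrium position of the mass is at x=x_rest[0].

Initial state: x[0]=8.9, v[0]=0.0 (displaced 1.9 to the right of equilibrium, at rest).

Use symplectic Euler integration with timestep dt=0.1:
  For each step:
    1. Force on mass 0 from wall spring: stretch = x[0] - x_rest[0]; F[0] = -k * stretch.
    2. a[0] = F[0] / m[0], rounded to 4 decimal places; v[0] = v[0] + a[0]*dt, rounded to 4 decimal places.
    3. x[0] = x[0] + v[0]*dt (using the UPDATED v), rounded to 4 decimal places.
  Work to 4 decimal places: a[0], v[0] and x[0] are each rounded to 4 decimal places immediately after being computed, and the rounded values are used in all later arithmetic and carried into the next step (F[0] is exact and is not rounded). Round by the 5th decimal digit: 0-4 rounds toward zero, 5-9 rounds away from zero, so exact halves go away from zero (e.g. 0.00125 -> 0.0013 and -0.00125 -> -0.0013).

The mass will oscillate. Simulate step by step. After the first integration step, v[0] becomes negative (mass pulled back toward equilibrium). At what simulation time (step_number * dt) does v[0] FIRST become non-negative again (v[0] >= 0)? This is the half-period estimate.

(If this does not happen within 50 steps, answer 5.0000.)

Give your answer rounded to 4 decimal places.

Answer: 1.2000

Derivation:
Step 0: x=[8.9000] v=[0.0000]
Step 1: x=[8.7575] v=[-1.4250]
Step 2: x=[8.4832] v=[-2.7431]
Step 3: x=[8.0977] v=[-3.8555]
Step 4: x=[7.6298] v=[-4.6788]
Step 5: x=[7.1147] v=[-5.1512]
Step 6: x=[6.5910] v=[-5.2372]
Step 7: x=[6.0980] v=[-4.9305]
Step 8: x=[5.6726] v=[-4.2540]
Step 9: x=[5.3468] v=[-3.2585]
Step 10: x=[5.1449] v=[-2.0186]
Step 11: x=[5.0822] v=[-0.6273]
Step 12: x=[5.1633] v=[0.8111]
First v>=0 after going negative at step 12, time=1.2000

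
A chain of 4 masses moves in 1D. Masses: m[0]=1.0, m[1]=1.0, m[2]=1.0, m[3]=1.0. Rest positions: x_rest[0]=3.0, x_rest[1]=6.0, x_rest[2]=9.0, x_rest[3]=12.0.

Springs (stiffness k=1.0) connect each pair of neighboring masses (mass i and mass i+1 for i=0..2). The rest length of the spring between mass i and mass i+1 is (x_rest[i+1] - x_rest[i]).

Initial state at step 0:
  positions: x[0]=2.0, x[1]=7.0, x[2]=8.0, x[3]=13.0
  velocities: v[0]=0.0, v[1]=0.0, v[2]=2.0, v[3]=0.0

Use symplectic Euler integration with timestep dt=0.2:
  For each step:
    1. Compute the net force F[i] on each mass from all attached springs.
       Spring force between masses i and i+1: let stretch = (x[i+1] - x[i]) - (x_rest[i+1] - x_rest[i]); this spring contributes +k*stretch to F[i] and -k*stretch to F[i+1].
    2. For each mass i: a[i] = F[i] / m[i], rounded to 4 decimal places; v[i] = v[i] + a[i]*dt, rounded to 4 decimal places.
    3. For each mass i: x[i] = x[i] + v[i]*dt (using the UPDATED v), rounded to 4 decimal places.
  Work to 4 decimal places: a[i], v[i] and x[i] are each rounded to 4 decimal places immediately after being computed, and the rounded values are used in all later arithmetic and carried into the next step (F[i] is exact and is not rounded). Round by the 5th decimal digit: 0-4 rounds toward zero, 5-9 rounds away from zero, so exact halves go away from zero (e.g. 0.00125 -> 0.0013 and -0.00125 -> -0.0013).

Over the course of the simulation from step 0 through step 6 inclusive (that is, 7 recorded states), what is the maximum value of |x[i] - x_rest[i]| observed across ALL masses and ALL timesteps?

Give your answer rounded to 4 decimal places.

Answer: 2.5099

Derivation:
Step 0: x=[2.0000 7.0000 8.0000 13.0000] v=[0.0000 0.0000 2.0000 0.0000]
Step 1: x=[2.0800 6.8400 8.5600 12.9200] v=[0.4000 -0.8000 2.8000 -0.4000]
Step 2: x=[2.2304 6.5584 9.2256 12.7856] v=[0.7520 -1.4080 3.3280 -0.6720]
Step 3: x=[2.4339 6.2104 9.9269 12.6288] v=[1.0176 -1.7402 3.5066 -0.7840]
Step 4: x=[2.6685 5.8600 10.5876 12.4839] v=[1.1729 -1.7522 3.3037 -0.7244]
Step 5: x=[2.9107 5.5710 11.1351 12.3832] v=[1.2112 -1.4450 2.7374 -0.5037]
Step 6: x=[3.1394 5.3982 11.5099 12.3525] v=[1.1433 -0.8642 1.8742 -0.1533]
Max displacement = 2.5099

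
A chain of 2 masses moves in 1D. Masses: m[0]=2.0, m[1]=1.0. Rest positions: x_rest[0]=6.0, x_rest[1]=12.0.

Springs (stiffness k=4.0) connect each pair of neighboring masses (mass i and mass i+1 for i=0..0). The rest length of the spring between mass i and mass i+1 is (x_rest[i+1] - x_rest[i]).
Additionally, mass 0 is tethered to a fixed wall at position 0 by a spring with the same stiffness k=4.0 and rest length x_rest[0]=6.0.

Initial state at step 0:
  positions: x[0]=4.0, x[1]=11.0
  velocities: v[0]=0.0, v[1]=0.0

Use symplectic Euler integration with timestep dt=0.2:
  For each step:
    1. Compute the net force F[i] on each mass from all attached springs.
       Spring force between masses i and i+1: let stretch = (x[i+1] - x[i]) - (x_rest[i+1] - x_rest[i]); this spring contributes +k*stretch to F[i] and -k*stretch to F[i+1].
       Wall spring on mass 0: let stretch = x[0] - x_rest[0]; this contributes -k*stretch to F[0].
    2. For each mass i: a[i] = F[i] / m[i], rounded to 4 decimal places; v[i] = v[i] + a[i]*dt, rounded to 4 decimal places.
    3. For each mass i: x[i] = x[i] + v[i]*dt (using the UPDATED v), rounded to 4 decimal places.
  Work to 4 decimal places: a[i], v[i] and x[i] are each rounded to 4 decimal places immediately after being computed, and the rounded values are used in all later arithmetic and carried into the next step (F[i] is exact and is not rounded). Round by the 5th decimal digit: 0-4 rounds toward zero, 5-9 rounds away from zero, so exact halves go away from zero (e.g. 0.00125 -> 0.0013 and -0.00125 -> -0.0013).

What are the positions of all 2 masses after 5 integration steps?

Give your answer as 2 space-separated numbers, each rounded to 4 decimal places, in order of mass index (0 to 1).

Answer: 6.1493 10.3683

Derivation:
Step 0: x=[4.0000 11.0000] v=[0.0000 0.0000]
Step 1: x=[4.2400 10.8400] v=[1.2000 -0.8000]
Step 2: x=[4.6688 10.5840] v=[2.1440 -1.2800]
Step 3: x=[5.1973 10.3416] v=[2.6426 -1.2122]
Step 4: x=[5.7216 10.2361] v=[2.6214 -0.5276]
Step 5: x=[6.1493 10.3683] v=[2.1386 0.6608]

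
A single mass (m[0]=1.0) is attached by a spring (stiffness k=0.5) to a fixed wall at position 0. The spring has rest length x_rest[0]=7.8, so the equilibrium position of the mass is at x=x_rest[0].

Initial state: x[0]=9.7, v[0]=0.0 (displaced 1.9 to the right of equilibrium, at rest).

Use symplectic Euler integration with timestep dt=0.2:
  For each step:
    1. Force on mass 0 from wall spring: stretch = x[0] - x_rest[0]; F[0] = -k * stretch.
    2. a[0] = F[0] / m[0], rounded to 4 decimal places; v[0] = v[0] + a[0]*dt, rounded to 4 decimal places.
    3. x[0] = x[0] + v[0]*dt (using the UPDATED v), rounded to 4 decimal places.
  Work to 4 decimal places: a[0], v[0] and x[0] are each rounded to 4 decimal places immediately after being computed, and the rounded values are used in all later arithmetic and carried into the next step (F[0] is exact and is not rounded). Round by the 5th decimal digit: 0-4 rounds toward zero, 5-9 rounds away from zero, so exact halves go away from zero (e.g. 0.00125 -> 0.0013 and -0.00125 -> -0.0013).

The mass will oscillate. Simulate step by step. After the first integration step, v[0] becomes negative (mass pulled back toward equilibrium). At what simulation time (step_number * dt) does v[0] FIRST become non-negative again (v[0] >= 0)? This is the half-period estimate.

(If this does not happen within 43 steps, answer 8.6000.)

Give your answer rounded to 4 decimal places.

Step 0: x=[9.7000] v=[0.0000]
Step 1: x=[9.6620] v=[-0.1900]
Step 2: x=[9.5868] v=[-0.3762]
Step 3: x=[9.4758] v=[-0.5549]
Step 4: x=[9.3313] v=[-0.7225]
Step 5: x=[9.1562] v=[-0.8756]
Step 6: x=[8.9540] v=[-1.0112]
Step 7: x=[8.7287] v=[-1.1266]
Step 8: x=[8.4848] v=[-1.2195]
Step 9: x=[8.2272] v=[-1.2880]
Step 10: x=[7.9611] v=[-1.3307]
Step 11: x=[7.6917] v=[-1.3468]
Step 12: x=[7.4245] v=[-1.3360]
Step 13: x=[7.1648] v=[-1.2984]
Step 14: x=[6.9178] v=[-1.2349]
Step 15: x=[6.6885] v=[-1.1467]
Step 16: x=[6.4814] v=[-1.0355]
Step 17: x=[6.3007] v=[-0.9036]
Step 18: x=[6.1500] v=[-0.7537]
Step 19: x=[6.0323] v=[-0.5887]
Step 20: x=[5.9499] v=[-0.4119]
Step 21: x=[5.9045] v=[-0.2269]
Step 22: x=[5.8970] v=[-0.0373]
Step 23: x=[5.9276] v=[0.1530]
First v>=0 after going negative at step 23, time=4.6000

Answer: 4.6000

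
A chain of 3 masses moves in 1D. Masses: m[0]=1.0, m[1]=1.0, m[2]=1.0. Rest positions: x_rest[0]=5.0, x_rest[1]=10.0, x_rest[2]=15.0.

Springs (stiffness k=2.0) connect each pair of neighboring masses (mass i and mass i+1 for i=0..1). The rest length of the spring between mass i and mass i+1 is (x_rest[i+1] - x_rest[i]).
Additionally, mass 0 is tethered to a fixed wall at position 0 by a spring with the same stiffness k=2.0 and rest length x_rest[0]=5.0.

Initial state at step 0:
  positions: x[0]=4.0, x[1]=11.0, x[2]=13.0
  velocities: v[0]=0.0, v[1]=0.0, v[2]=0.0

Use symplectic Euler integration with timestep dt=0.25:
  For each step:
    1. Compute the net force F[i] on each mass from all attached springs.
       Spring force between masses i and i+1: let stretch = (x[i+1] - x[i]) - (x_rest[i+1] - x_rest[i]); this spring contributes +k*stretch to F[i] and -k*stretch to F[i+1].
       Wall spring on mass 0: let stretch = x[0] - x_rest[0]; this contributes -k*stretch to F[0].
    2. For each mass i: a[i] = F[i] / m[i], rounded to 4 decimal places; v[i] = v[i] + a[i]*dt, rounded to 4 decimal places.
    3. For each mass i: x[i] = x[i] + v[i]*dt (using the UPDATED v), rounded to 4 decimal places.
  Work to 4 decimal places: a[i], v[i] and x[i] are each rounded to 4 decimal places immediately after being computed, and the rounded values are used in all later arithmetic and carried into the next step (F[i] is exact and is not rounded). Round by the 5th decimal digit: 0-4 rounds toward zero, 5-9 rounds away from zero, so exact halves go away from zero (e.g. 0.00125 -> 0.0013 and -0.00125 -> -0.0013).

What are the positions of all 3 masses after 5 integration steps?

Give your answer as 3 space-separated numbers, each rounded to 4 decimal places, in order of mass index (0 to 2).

Step 0: x=[4.0000 11.0000 13.0000] v=[0.0000 0.0000 0.0000]
Step 1: x=[4.3750 10.3750 13.3750] v=[1.5000 -2.5000 1.5000]
Step 2: x=[4.9531 9.3750 14.0000] v=[2.3125 -4.0000 2.5000]
Step 3: x=[5.4648 8.4004 14.6719] v=[2.0469 -3.8985 2.6875]
Step 4: x=[5.6604 7.8428 15.1849] v=[0.7823 -2.2306 2.0518]
Step 5: x=[5.4212 7.9301 15.4051] v=[-0.9567 0.3493 0.8808]

Answer: 5.4212 7.9301 15.4051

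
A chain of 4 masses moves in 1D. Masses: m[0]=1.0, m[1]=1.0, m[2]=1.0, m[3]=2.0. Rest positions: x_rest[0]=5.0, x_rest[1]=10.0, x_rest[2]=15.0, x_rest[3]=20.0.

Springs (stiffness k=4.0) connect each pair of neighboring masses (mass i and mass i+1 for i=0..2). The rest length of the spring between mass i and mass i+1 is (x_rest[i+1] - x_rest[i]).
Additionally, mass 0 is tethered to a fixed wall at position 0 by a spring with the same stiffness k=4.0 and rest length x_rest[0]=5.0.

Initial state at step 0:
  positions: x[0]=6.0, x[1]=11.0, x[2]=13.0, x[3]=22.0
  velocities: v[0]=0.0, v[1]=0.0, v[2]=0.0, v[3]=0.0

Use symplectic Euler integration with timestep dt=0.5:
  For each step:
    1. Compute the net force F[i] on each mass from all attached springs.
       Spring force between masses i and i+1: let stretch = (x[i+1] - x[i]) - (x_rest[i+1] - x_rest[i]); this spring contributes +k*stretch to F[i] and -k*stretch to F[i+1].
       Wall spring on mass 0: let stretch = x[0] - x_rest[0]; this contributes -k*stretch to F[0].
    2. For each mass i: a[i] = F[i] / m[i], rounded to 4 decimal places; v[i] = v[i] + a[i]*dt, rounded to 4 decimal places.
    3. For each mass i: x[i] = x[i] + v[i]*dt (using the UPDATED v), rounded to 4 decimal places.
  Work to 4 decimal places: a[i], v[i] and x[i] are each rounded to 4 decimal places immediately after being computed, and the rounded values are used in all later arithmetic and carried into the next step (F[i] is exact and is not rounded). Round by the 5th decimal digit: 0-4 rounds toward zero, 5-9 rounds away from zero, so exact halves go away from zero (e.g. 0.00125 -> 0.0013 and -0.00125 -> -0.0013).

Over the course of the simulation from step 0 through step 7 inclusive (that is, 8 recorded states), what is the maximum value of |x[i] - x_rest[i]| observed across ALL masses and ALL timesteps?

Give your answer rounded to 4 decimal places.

Step 0: x=[6.0000 11.0000 13.0000 22.0000] v=[0.0000 0.0000 0.0000 0.0000]
Step 1: x=[5.0000 8.0000 20.0000 20.0000] v=[-2.0000 -6.0000 14.0000 -4.0000]
Step 2: x=[2.0000 14.0000 15.0000 20.5000] v=[-6.0000 12.0000 -10.0000 1.0000]
Step 3: x=[9.0000 9.0000 14.5000 20.7500] v=[14.0000 -10.0000 -1.0000 0.5000]
Step 4: x=[7.0000 9.5000 14.7500 20.3750] v=[-4.0000 1.0000 0.5000 -0.7500]
Step 5: x=[0.5000 12.7500 15.3750 19.6875] v=[-13.0000 6.5000 1.2500 -1.3750]
Step 6: x=[5.7500 6.3750 17.6875 19.3438] v=[10.5000 -12.7500 4.6250 -0.6875]
Step 7: x=[5.8750 10.6875 10.3438 20.6719] v=[0.2500 8.6250 -14.6874 2.6562]
Max displacement = 5.0000

Answer: 5.0000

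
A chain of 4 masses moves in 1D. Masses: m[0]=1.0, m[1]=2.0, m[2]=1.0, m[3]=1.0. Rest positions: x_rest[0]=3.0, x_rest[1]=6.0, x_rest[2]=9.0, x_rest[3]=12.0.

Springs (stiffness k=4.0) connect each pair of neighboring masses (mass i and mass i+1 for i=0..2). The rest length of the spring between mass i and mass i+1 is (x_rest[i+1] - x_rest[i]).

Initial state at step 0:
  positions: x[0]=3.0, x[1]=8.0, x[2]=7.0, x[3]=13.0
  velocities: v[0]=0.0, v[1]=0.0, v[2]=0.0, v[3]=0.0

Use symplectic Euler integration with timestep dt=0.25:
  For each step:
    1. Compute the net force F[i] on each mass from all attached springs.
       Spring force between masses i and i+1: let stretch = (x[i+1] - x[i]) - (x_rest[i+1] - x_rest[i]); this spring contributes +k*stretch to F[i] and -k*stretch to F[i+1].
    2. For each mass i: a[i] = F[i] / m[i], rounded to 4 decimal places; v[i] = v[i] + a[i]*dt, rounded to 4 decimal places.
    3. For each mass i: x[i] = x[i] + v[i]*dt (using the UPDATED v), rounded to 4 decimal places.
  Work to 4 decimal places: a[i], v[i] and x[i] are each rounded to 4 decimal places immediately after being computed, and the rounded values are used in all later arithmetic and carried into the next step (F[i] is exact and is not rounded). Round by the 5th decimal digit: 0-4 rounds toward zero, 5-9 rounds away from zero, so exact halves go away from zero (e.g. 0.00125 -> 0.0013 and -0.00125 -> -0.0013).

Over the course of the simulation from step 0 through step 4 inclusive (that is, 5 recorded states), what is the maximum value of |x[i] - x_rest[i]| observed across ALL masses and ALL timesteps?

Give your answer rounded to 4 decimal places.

Step 0: x=[3.0000 8.0000 7.0000 13.0000] v=[0.0000 0.0000 0.0000 0.0000]
Step 1: x=[3.5000 7.2500 8.7500 12.2500] v=[2.0000 -3.0000 7.0000 -3.0000]
Step 2: x=[4.1875 6.2188 11.0000 11.3750] v=[2.7500 -4.1250 9.0000 -3.5000]
Step 3: x=[4.6328 5.5313 12.1485 11.1563] v=[1.7813 -2.7501 4.5938 -0.8750]
Step 4: x=[4.5528 5.5586 11.3946 11.9356] v=[-0.3202 0.1093 -3.0156 3.1172]
Max displacement = 3.1485

Answer: 3.1485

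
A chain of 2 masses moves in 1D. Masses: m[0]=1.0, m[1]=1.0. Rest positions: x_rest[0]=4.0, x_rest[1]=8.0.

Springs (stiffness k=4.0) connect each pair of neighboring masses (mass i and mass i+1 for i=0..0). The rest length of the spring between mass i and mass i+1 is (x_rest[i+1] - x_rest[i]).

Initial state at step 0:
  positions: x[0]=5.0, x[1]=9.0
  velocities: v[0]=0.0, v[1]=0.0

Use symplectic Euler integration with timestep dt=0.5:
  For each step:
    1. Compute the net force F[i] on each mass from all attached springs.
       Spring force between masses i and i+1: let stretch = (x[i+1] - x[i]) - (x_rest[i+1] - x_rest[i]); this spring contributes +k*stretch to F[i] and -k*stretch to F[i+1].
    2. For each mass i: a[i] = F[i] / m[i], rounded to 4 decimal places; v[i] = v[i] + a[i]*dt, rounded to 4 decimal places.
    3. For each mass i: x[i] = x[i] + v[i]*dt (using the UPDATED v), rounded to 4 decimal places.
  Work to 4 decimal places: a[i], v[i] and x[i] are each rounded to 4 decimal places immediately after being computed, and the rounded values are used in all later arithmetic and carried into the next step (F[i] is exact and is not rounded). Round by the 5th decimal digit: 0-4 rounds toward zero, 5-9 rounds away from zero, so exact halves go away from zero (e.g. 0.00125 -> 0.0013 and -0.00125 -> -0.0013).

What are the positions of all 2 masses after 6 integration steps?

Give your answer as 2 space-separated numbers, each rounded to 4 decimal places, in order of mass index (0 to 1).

Step 0: x=[5.0000 9.0000] v=[0.0000 0.0000]
Step 1: x=[5.0000 9.0000] v=[0.0000 0.0000]
Step 2: x=[5.0000 9.0000] v=[0.0000 0.0000]
Step 3: x=[5.0000 9.0000] v=[0.0000 0.0000]
Step 4: x=[5.0000 9.0000] v=[0.0000 0.0000]
Step 5: x=[5.0000 9.0000] v=[0.0000 0.0000]
Step 6: x=[5.0000 9.0000] v=[0.0000 0.0000]

Answer: 5.0000 9.0000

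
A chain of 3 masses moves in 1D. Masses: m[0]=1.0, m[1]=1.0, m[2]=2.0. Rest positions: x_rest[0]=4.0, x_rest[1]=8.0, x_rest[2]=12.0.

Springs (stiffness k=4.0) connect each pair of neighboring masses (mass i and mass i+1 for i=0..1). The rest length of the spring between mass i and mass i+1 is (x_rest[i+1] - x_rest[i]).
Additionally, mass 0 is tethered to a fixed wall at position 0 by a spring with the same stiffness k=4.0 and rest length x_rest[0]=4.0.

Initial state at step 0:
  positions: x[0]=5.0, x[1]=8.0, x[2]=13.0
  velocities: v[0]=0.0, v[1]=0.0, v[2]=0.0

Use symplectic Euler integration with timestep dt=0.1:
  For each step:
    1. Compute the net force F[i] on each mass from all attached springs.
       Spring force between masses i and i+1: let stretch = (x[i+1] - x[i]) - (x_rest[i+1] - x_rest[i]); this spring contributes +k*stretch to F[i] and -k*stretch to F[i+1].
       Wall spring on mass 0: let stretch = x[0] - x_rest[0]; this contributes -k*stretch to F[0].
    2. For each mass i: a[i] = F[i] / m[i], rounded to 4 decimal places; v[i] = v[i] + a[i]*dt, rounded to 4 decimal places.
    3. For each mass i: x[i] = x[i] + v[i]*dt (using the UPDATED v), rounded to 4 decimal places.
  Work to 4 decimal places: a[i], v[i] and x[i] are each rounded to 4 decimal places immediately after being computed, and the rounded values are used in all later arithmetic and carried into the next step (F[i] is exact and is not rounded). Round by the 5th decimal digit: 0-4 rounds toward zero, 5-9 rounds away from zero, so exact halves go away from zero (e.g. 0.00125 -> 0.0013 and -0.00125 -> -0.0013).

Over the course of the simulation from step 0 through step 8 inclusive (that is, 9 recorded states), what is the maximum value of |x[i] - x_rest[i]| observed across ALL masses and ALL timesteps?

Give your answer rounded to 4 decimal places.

Step 0: x=[5.0000 8.0000 13.0000] v=[0.0000 0.0000 0.0000]
Step 1: x=[4.9200 8.0800 12.9800] v=[-0.8000 0.8000 -0.2000]
Step 2: x=[4.7696 8.2296 12.9420] v=[-1.5040 1.4960 -0.3800]
Step 3: x=[4.5668 8.4293 12.8898] v=[-2.0278 1.9970 -0.5225]
Step 4: x=[4.3359 8.6529 12.8283] v=[-2.3095 2.2362 -0.6146]
Step 5: x=[4.1042 8.8709 12.7633] v=[-2.3171 2.1796 -0.6497]
Step 6: x=[3.8990 9.0539 12.7005] v=[-2.0521 1.8299 -0.6282]
Step 7: x=[3.7440 9.1766 12.6448] v=[-1.5497 1.2266 -0.5575]
Step 8: x=[3.6566 9.2207 12.5997] v=[-0.8743 0.4408 -0.4511]
Max displacement = 1.2207

Answer: 1.2207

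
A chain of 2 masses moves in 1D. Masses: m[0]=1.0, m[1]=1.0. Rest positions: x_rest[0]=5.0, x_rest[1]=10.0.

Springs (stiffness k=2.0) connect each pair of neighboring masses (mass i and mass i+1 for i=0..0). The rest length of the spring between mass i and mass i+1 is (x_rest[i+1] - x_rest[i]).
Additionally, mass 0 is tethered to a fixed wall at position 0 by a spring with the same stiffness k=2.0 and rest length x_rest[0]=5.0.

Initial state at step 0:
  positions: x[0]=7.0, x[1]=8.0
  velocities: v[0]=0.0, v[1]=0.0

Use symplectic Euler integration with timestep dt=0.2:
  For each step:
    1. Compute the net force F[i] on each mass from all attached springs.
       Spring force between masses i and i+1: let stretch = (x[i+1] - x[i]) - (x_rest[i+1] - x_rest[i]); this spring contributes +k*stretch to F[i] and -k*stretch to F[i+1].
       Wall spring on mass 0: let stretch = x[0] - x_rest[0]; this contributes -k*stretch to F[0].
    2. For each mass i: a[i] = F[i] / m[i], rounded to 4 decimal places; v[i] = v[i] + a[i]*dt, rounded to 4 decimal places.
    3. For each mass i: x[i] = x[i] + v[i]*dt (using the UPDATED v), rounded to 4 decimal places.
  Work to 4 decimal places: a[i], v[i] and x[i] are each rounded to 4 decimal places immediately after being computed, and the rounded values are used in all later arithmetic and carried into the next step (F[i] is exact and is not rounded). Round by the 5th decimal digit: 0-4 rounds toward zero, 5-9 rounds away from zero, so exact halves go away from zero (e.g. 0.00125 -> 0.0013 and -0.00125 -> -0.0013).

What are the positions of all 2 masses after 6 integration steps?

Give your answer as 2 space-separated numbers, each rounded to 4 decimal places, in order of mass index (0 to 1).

Answer: 2.4742 11.2392

Derivation:
Step 0: x=[7.0000 8.0000] v=[0.0000 0.0000]
Step 1: x=[6.5200 8.3200] v=[-2.4000 1.6000]
Step 2: x=[5.6624 8.8960] v=[-4.2880 2.8800]
Step 3: x=[4.6105 9.6133] v=[-5.2595 3.5866]
Step 4: x=[3.5900 10.3304] v=[-5.1026 3.5855]
Step 5: x=[2.8215 10.9083] v=[-3.8424 2.8893]
Step 6: x=[2.4742 11.2392] v=[-1.7363 1.6546]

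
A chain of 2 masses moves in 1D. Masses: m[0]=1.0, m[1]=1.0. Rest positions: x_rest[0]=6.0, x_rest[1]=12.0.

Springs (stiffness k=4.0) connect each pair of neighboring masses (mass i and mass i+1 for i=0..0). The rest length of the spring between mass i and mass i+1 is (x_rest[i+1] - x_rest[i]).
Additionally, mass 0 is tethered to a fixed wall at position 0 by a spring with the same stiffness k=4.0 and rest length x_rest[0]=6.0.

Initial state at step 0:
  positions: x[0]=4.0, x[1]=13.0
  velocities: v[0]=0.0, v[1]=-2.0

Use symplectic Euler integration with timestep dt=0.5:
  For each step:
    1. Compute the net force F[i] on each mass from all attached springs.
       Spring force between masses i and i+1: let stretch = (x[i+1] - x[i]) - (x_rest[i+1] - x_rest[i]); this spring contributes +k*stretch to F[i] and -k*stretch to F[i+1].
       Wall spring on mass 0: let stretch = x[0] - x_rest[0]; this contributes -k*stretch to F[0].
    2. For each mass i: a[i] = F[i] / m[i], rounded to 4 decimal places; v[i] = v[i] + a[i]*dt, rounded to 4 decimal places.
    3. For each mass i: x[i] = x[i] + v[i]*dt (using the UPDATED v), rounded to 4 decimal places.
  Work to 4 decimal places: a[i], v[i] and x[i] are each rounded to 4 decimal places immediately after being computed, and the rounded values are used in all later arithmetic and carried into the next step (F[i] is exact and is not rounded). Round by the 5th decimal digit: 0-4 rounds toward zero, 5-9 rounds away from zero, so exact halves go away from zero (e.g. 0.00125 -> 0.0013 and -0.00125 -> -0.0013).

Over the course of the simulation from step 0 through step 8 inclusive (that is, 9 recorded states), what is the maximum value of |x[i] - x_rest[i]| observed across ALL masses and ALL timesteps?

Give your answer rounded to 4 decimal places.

Step 0: x=[4.0000 13.0000] v=[0.0000 -2.0000]
Step 1: x=[9.0000 9.0000] v=[10.0000 -8.0000]
Step 2: x=[5.0000 11.0000] v=[-8.0000 4.0000]
Step 3: x=[2.0000 13.0000] v=[-6.0000 4.0000]
Step 4: x=[8.0000 10.0000] v=[12.0000 -6.0000]
Step 5: x=[8.0000 11.0000] v=[0.0000 2.0000]
Step 6: x=[3.0000 15.0000] v=[-10.0000 8.0000]
Step 7: x=[7.0000 13.0000] v=[8.0000 -4.0000]
Step 8: x=[10.0000 11.0000] v=[6.0000 -4.0000]
Max displacement = 4.0000

Answer: 4.0000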